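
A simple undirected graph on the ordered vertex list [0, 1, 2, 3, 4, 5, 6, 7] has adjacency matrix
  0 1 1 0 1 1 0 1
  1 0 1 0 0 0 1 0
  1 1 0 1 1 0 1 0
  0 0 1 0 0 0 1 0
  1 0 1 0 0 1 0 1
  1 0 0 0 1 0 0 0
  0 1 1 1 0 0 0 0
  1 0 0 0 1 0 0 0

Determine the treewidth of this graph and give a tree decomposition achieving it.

Treewidth 2.
One optimal decomposition is:
Bags: B1 = {0, 4, 5}  B2 = {0, 2, 4}  B3 = {0, 1, 2}  B4 = {1, 2, 6}  B5 = {0, 4, 7}  B6 = {2, 3, 6}
Tree: B1–B2, B2–B3, B3–B4, B2–B5, B4–B6

Each bag holds 3 vertices, so the decomposition has width 2, which upper-bounds the treewidth. Conversely, {0, 1, 2} is a clique of size 3, and the vertices of any clique must share a bag in every tree decomposition; so some bag has ≥ 3 vertices and tw(G) ≥ 2. The upper and lower bounds meet at 2, so that is the treewidth.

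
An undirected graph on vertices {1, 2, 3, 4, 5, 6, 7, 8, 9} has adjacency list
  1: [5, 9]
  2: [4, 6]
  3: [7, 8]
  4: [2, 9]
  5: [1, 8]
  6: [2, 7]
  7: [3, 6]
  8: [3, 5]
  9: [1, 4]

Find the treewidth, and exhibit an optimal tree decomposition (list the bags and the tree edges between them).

The largest bag has 3 vertices, giving width 2; this decomposition certifies tw(G) ≤ 2. Since 8–3–7–6–2–4–9–1–5–8 is a cycle in G, G is not acyclic. Forests are exactly the graphs of treewidth ≤ 1, so tw(G) ≥ 2. Hence tw(G) = 2 exactly.

Treewidth 2.
Bags: B1 = {3, 7, 8}  B2 = {6, 7, 8}  B3 = {2, 6, 8}  B4 = {2, 4, 8}  B5 = {4, 8, 9}  B6 = {1, 8, 9}  B7 = {1, 5, 8}
Tree: B1–B2, B2–B3, B3–B4, B4–B5, B5–B6, B6–B7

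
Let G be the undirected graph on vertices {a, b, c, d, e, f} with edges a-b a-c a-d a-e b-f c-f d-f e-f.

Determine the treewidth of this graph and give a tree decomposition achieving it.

Treewidth 2.
One optimal decomposition is:
Bags: B1 = {a, c, f}  B2 = {a, e, f}  B3 = {a, d, f}  B4 = {a, b, f}
Tree: B1–B2, B2–B3, B3–B4

The largest bag has 3 vertices, giving width 2; this decomposition certifies tw(G) ≤ 2. Since a–c–f–e–a is a cycle in G, G is not acyclic. Forests are exactly the graphs of treewidth ≤ 1, so tw(G) ≥ 2. Combining the bounds, tw(G) = 2.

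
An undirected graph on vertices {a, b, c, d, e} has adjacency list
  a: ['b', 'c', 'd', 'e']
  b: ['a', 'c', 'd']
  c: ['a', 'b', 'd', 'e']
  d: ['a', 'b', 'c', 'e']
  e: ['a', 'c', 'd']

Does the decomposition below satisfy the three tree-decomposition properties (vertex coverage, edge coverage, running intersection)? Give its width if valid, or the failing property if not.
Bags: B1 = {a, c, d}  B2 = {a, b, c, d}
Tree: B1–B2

No — vertex e appears in no bag.

A tree decomposition must satisfy three properties: every vertex lies in some bag; for every edge, both endpoints lie together in some bag; and for every vertex, the bags containing it form a connected subtree. Here vertex e appears in no bag, so the decomposition is invalid.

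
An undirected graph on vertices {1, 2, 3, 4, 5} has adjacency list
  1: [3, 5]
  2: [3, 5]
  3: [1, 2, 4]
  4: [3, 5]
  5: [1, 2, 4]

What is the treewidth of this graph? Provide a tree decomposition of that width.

Treewidth 2.
One optimal decomposition is:
Bags: B1 = {1, 3, 5}  B2 = {2, 3, 5}  B3 = {3, 4, 5}
Tree: B1–B2, B2–B3

The largest bag has 3 vertices, giving width 2; this decomposition certifies tw(G) ≤ 2. For the lower bound, G contains the cycle 5–1–3–2–5, so G is not a forest; only forests have treewidth ≤ 1, hence tw(G) ≥ 2. Combining the bounds, tw(G) = 2.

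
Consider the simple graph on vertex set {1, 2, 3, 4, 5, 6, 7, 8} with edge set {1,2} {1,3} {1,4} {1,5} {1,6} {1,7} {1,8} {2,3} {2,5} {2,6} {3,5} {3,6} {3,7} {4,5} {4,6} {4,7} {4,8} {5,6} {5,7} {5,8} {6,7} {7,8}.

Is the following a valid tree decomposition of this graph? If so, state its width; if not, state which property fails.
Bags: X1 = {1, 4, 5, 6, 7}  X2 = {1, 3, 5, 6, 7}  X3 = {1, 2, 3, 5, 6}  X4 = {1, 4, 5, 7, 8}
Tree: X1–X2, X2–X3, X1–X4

Yes; width 4.

Vertex coverage: the bags together contain {1, 2, 3, 4, 5, 6, 7, 8}, the full vertex set. Edge coverage: each edge of G has both endpoints in at least one bag. Running intersection: for every vertex, the bags containing it form a connected subtree. All three properties hold, so this is a valid tree decomposition of width max|bag| − 1 = 4, and hence tw(G) ≤ 4.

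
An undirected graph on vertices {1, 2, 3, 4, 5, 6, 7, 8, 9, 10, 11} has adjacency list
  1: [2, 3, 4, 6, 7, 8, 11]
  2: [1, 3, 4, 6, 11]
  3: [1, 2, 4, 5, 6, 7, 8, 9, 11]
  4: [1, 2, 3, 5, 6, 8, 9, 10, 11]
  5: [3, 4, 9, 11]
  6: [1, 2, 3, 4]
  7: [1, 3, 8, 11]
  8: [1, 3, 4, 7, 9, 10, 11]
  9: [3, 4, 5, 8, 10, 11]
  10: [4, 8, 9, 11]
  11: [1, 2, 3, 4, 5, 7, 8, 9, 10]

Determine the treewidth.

4

A width-4 tree decomposition is:
Bags: B1 = {1, 3, 4, 8, 11}  B2 = {1, 3, 7, 8, 11}  B3 = {1, 2, 3, 4, 11}  B4 = {3, 4, 8, 9, 11}  B5 = {4, 8, 9, 10, 11}  B6 = {1, 2, 3, 4, 6}  B7 = {3, 4, 5, 9, 11}
Tree: B1–B2, B1–B3, B1–B4, B4–B5, B3–B6, B4–B7
Every bag has size at most 5, so the width is 5 − 1 = 4 and tw(G) ≤ 4. For the lower bound, the 5 vertices {4, 8, 9, 10, 11} are pairwise adjacent, and any tree decomposition puts a clique entirely inside one bag — forcing width ≥ 4. Combining the bounds, tw(G) = 4.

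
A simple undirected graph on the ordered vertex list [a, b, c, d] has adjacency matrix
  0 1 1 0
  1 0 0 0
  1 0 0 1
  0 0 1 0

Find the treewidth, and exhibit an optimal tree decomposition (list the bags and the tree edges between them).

Every bag has size at most 2, so the width is 2 − 1 = 1 and tw(G) ≤ 1. Since G has at least one edge (e.g. d–c), it is not an edgeless graph, so tw(G) ≥ 1. Hence tw(G) = 1 exactly.

Treewidth 1.
Bags: B1 = {c, d}  B2 = {a, c}  B3 = {a, b}
Tree: B1–B2, B2–B3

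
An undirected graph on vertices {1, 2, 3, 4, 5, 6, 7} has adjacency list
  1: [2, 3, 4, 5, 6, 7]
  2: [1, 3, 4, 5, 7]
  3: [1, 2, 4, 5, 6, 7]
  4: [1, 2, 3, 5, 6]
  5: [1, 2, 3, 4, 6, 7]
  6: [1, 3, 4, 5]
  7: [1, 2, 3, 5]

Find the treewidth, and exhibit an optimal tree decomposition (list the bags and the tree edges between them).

Each bag holds 5 vertices, so the decomposition has width 4, which upper-bounds the treewidth. On the other hand G contains the 5-clique {1, 2, 3, 4, 5}. A clique must lie in a single bag of any decomposition, so no decomposition can have width below 4. Hence tw(G) = 4 exactly.

Treewidth 4.
One such decomposition:
Bags: B1 = {1, 2, 3, 4, 5}  B2 = {1, 2, 3, 5, 7}  B3 = {1, 3, 4, 5, 6}
Tree: B1–B2, B1–B3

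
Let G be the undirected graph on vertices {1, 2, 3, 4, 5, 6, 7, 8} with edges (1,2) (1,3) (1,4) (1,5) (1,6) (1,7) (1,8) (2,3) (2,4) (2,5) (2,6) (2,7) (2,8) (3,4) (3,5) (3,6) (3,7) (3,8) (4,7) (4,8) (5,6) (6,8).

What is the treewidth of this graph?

4

A width-4 tree decomposition is:
Bags: B1 = {1, 2, 3, 4, 8}  B2 = {1, 2, 3, 6, 8}  B3 = {1, 2, 3, 5, 6}  B4 = {1, 2, 3, 4, 7}
Tree: B1–B2, B2–B3, B1–B4
Every bag has size at most 5, so the width is 5 − 1 = 4 and tw(G) ≤ 4. For the lower bound, the 5 vertices {1, 2, 3, 4, 8} are pairwise adjacent, and any tree decomposition puts a clique entirely inside one bag — forcing width ≥ 4. The upper and lower bounds meet at 4, so that is the treewidth.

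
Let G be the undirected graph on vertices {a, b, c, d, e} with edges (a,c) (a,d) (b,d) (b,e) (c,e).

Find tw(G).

A width-2 tree decomposition is:
Bags: B1 = {a, c, e}  B2 = {a, d, e}  B3 = {b, d, e}
Tree: B1–B2, B2–B3
The largest bag has 3 vertices, giving width 2; this decomposition certifies tw(G) ≤ 2. The edges e–c–a–d–b–e form a cycle, so G is not a tree and its treewidth is at least 2. Hence tw(G) = 2 exactly.

2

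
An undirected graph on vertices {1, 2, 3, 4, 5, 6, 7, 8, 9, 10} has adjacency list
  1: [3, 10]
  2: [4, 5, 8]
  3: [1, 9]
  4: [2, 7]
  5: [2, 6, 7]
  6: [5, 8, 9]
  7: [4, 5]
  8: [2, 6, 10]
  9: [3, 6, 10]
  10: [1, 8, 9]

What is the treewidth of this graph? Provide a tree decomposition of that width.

Every bag has size at most 3, so the width is 3 − 1 = 2 and tw(G) ≤ 2. For the lower bound, G contains the cycle 7–4–2–5–7, so G is not a forest; only forests have treewidth ≤ 1, hence tw(G) ≥ 2. Hence tw(G) = 2 exactly.

Treewidth 2.
Bags: B1 = {4, 5, 7}  B2 = {2, 4, 5}  B3 = {2, 5, 6}  B4 = {2, 6, 8}  B5 = {6, 8, 9}  B6 = {8, 9, 10}  B7 = {3, 9, 10}  B8 = {1, 3, 10}
Tree: B1–B2, B2–B3, B3–B4, B4–B5, B5–B6, B6–B7, B7–B8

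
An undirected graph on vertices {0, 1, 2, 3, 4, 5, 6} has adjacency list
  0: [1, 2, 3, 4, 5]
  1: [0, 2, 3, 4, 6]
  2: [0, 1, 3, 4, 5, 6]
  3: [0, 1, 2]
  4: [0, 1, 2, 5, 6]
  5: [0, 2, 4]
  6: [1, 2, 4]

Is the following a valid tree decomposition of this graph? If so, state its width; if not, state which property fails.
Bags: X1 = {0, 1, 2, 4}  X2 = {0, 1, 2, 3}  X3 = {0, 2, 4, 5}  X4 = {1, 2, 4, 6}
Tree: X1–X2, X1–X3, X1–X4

Yes; width 3.

Vertex coverage: the bags together contain {0, 1, 2, 3, 4, 5, 6}, the full vertex set. Edge coverage: each edge of G has both endpoints in at least one bag. Running intersection: for every vertex, the bags containing it form a connected subtree. All three properties hold, so this is a valid tree decomposition of width max|bag| − 1 = 3, and hence tw(G) ≤ 3.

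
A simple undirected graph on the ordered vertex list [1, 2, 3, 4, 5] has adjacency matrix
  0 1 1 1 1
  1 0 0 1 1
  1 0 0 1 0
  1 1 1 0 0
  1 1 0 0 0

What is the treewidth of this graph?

2

A width-2 tree decomposition is:
Bags: B1 = {1, 3, 4}  B2 = {1, 2, 4}  B3 = {1, 2, 5}
Tree: B1–B2, B2–B3
Each bag holds 3 vertices, so the decomposition has width 2, which upper-bounds the treewidth. On the other hand G contains the 3-clique {1, 2, 4}. A clique must lie in a single bag of any decomposition, so no decomposition can have width below 2. Hence tw(G) = 2 exactly.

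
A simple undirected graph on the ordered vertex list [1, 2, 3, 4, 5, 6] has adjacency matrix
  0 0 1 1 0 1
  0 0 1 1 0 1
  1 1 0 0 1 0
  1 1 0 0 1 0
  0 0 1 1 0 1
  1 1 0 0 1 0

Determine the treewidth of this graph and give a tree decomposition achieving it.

Treewidth 3.
One optimal decomposition is:
Bags: B1 = {1, 3, 4, 6}  B2 = {3, 4, 5, 6}  B3 = {2, 3, 4, 6}
Tree: B1–B2, B2–B3

The largest bag has 4 vertices, giving width 3; this decomposition certifies tw(G) ≤ 3. For the lower bound: the 4 vertex sets {1,4}, {3,5}, {6}, {2} are disjoint, each induces a connected subgraph, and every pair is joined by at least one edge of G. Contracting each set to a single vertex therefore yields K_{4} as a minor, and since treewidth is minor-monotone, tw(G) ≥ tw(K_{4}) = 3. Combining the bounds, tw(G) = 3.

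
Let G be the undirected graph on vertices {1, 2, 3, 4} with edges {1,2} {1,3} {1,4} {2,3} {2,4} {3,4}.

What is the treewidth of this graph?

A width-3 tree decomposition is:
Bags: B1 = {1, 2, 3, 4}
Tree: (single bag)
A single bag containing all 4 vertices is trivially a valid decomposition of width 3. On the other hand G contains the 4-clique {1, 2, 3, 4}. A clique must lie in a single bag of any decomposition, so no decomposition can have width below 3. The upper and lower bounds meet at 3, so that is the treewidth.

3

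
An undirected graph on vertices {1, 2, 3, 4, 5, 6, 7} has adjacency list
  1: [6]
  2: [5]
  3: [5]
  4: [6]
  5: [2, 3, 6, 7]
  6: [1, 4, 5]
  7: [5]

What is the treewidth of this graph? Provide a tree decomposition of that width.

The largest bag has 2 vertices, giving width 1; this decomposition certifies tw(G) ≤ 1. Any graph with an edge has treewidth ≥ 1, and G has the edge 5–2. Combining the bounds, tw(G) = 1.

Treewidth 1.
One such decomposition:
Bags: B1 = {2, 5}  B2 = {5, 7}  B3 = {5, 6}  B4 = {3, 5}  B5 = {1, 6}  B6 = {4, 6}
Tree: B1–B2, B1–B3, B3–B4, B3–B5, B3–B6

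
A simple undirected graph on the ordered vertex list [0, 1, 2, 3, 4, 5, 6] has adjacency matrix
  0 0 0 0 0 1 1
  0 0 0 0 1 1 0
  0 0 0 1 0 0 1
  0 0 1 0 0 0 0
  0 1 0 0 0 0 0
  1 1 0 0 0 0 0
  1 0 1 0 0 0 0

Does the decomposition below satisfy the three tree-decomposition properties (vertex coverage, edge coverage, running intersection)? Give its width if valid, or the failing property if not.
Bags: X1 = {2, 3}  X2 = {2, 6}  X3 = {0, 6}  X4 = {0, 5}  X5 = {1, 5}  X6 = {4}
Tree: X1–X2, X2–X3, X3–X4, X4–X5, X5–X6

A tree decomposition must satisfy three properties: every vertex lies in some bag; for every edge, both endpoints lie together in some bag; and for every vertex, the bags containing it form a connected subtree. Here edge (1,4) lies in no bag, so the decomposition is invalid.

No — edge (1,4) lies in no bag.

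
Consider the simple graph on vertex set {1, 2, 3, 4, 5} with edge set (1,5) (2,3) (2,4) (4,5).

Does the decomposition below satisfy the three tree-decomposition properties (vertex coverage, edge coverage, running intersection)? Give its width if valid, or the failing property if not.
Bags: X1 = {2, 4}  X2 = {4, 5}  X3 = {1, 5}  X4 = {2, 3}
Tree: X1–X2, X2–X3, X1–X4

Yes; width 1.

Every vertex of G appears in some bag (union = {1, 2, 3, 4, 5}); every edge is covered by a bag; and for each vertex v the set of bags containing v is connected in the bag tree. The decomposition is therefore valid. The largest bag has 2 vertices, so the width is 1.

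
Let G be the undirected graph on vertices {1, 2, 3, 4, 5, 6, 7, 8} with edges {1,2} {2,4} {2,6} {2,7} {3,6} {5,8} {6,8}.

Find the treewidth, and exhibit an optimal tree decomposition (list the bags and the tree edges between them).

Treewidth 1.
One such decomposition:
Bags: B1 = {3, 6}  B2 = {2, 6}  B3 = {2, 7}  B4 = {2, 4}  B5 = {6, 8}  B6 = {5, 8}  B7 = {1, 2}
Tree: B1–B2, B2–B3, B3–B4, B1–B5, B5–B6, B4–B7

The largest bag has 2 vertices, giving width 1; this decomposition certifies tw(G) ≤ 1. Since G has at least one edge (e.g. 6–3), it is not an edgeless graph, so tw(G) ≥ 1. Combining the bounds, tw(G) = 1.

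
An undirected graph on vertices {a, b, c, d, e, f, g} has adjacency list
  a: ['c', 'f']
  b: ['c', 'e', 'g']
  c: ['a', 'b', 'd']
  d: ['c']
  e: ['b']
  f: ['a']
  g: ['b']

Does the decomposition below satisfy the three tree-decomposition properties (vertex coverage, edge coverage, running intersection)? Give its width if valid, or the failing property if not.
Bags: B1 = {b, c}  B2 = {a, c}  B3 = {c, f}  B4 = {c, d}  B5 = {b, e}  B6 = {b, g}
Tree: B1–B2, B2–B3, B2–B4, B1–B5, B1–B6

No — edge (a,f) lies in no bag.

A tree decomposition must satisfy three properties: every vertex lies in some bag; for every edge, both endpoints lie together in some bag; and for every vertex, the bags containing it form a connected subtree. Here edge (a,f) lies in no bag, so the decomposition is invalid.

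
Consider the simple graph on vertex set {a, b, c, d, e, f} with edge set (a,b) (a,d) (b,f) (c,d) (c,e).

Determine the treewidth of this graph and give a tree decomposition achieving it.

Each bag holds 2 vertices, so the decomposition has width 1, which upper-bounds the treewidth. Since G has at least one edge (e.g. a–d), it is not an edgeless graph, so tw(G) ≥ 1. Hence tw(G) = 1 exactly.

Treewidth 1.
Bags: B1 = {a, d}  B2 = {c, d}  B3 = {c, e}  B4 = {a, b}  B5 = {b, f}
Tree: B1–B2, B2–B3, B1–B4, B4–B5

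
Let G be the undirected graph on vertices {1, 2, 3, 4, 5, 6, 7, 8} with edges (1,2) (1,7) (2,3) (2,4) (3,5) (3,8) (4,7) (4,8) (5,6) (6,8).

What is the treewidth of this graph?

A width-2 tree decomposition is:
Bags: B1 = {5, 6, 8}  B2 = {3, 5, 8}  B3 = {3, 4, 8}  B4 = {2, 3, 4}  B5 = {2, 4, 7}  B6 = {1, 2, 7}
Tree: B1–B2, B2–B3, B3–B4, B4–B5, B5–B6
Every bag has size at most 3, so the width is 3 − 1 = 2 and tw(G) ≤ 2. For the lower bound, G contains the cycle 6–5–3–8–6, so G is not a forest; only forests have treewidth ≤ 1, hence tw(G) ≥ 2. Combining the bounds, tw(G) = 2.

2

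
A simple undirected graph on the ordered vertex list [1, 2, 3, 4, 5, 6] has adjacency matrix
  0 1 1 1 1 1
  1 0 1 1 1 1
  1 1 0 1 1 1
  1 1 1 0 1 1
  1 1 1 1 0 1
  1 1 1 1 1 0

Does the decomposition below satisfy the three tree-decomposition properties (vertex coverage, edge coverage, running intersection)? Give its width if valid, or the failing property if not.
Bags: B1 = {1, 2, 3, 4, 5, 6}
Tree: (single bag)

Yes; width 5.

Vertex coverage: the bags together contain {1, 2, 3, 4, 5, 6}, the full vertex set. Edge coverage: each edge of G has both endpoints in at least one bag. Running intersection: for every vertex, the bags containing it form a connected subtree. All three properties hold, so this is a valid tree decomposition of width max|bag| − 1 = 5, and hence tw(G) ≤ 5.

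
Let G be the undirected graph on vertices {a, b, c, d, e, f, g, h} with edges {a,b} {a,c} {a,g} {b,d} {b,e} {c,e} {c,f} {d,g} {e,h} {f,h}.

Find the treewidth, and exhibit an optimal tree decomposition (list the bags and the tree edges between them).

Each bag holds 3 vertices, so the decomposition has width 2, which upper-bounds the treewidth. The edges d–g–a–b–d form a cycle, so G is not a tree and its treewidth is at least 2. Hence tw(G) = 2 exactly.

Treewidth 2.
One optimal decomposition is:
Bags: B1 = {b, d, g}  B2 = {a, b, g}  B3 = {a, b, e}  B4 = {a, c, e}  B5 = {c, e, h}  B6 = {c, f, h}
Tree: B1–B2, B2–B3, B3–B4, B4–B5, B5–B6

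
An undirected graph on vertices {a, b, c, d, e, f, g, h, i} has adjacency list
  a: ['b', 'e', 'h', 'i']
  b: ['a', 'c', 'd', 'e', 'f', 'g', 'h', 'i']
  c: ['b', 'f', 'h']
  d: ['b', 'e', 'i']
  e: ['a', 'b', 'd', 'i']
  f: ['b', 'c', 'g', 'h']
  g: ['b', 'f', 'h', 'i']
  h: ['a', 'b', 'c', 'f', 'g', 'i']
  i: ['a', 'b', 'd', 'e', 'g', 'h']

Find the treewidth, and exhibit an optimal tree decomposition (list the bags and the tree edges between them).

Treewidth 3.
One optimal decomposition is:
Bags: B1 = {a, b, h, i}  B2 = {b, g, h, i}  B3 = {b, f, g, h}  B4 = {a, b, e, i}  B5 = {b, c, f, h}  B6 = {b, d, e, i}
Tree: B1–B2, B2–B3, B1–B4, B3–B5, B4–B6

Every bag has size at most 4, so the width is 4 − 1 = 3 and tw(G) ≤ 3. Conversely, {b, d, e, i} is a clique of size 4, and the vertices of any clique must share a bag in every tree decomposition; so some bag has ≥ 4 vertices and tw(G) ≥ 3. Therefore the treewidth is 3.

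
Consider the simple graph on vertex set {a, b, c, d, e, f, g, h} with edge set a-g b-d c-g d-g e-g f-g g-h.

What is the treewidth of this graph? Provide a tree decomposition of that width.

The largest bag has 2 vertices, giving width 1; this decomposition certifies tw(G) ≤ 1. G has an edge, so its treewidth is at least 1. Combining the bounds, tw(G) = 1.

Treewidth 1.
One such decomposition:
Bags: B1 = {c, g}  B2 = {e, g}  B3 = {a, g}  B4 = {d, g}  B5 = {g, h}  B6 = {f, g}  B7 = {b, d}
Tree: B1–B2, B2–B3, B3–B4, B2–B5, B1–B6, B4–B7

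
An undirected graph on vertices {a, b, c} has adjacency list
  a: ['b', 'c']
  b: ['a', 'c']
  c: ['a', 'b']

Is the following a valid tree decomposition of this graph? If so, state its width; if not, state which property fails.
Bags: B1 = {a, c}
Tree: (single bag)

No — vertex b appears in no bag.

A tree decomposition must satisfy three properties: every vertex lies in some bag; for every edge, both endpoints lie together in some bag; and for every vertex, the bags containing it form a connected subtree. Here vertex b appears in no bag, so the decomposition is invalid.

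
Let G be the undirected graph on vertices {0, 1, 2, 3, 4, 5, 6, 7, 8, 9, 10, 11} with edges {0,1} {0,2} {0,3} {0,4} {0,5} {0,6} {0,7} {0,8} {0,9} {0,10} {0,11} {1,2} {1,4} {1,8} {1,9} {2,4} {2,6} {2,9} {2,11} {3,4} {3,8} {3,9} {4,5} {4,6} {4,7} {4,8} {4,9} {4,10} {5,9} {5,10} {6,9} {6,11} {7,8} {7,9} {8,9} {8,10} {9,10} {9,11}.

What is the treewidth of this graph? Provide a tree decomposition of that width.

Treewidth 4.
One such decomposition:
Bags: B1 = {0, 3, 4, 8, 9}  B2 = {0, 4, 7, 8, 9}  B3 = {0, 1, 4, 8, 9}  B4 = {0, 4, 8, 9, 10}  B5 = {0, 4, 5, 9, 10}  B6 = {0, 1, 2, 4, 9}  B7 = {0, 2, 4, 6, 9}  B8 = {0, 2, 6, 9, 11}
Tree: B1–B2, B2–B3, B1–B4, B4–B5, B3–B6, B6–B7, B7–B8

Every bag has size at most 5, so the width is 5 − 1 = 4 and tw(G) ≤ 4. Conversely, {0, 2, 6, 9, 11} is a clique of size 5, and the vertices of any clique must share a bag in every tree decomposition; so some bag has ≥ 5 vertices and tw(G) ≥ 4. Hence tw(G) = 4 exactly.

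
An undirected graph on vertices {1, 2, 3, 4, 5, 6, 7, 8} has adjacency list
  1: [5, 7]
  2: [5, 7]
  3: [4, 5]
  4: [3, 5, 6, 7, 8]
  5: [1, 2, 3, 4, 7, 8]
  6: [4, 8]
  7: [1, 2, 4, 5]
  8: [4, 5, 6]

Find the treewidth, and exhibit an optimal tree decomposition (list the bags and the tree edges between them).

Treewidth 2.
One such decomposition:
Bags: B1 = {4, 5, 8}  B2 = {4, 6, 8}  B3 = {4, 5, 7}  B4 = {1, 5, 7}  B5 = {3, 4, 5}  B6 = {2, 5, 7}
Tree: B1–B2, B1–B3, B3–B4, B1–B5, B4–B6

Each bag holds 3 vertices, so the decomposition has width 2, which upper-bounds the treewidth. Conversely, {1, 5, 7} is a clique of size 3, and the vertices of any clique must share a bag in every tree decomposition; so some bag has ≥ 3 vertices and tw(G) ≥ 2. The upper and lower bounds meet at 2, so that is the treewidth.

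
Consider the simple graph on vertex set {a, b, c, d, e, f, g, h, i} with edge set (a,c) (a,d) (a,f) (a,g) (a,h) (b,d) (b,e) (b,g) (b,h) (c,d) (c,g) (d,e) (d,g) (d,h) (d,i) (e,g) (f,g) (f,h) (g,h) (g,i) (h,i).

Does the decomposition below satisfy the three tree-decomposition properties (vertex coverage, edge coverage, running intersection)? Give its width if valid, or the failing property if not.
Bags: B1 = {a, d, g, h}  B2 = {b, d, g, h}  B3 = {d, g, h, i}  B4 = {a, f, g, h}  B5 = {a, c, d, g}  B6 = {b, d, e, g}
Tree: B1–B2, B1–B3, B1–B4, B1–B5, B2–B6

Yes; width 3.

Vertex coverage: the bags together contain {a, b, c, d, e, f, g, h, i}, the full vertex set. Edge coverage: each edge of G has both endpoints in at least one bag. Running intersection: for every vertex, the bags containing it form a connected subtree. All three properties hold, so this is a valid tree decomposition of width max|bag| − 1 = 3, and hence tw(G) ≤ 3.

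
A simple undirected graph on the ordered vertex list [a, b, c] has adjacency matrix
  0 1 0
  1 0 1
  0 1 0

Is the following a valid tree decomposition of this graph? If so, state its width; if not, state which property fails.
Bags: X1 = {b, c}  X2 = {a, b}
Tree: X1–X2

Vertex coverage: the bags together contain {a, b, c}, the full vertex set. Edge coverage: each edge of G has both endpoints in at least one bag. Running intersection: for every vertex, the bags containing it form a connected subtree. All three properties hold, so this is a valid tree decomposition of width max|bag| − 1 = 1, and hence tw(G) ≤ 1.

Yes; width 1.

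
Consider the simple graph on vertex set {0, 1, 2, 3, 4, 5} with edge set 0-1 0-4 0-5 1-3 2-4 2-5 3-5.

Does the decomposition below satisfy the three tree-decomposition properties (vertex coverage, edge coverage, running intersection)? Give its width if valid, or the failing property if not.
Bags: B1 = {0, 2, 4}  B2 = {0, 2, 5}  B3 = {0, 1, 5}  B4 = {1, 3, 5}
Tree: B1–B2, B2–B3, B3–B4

Vertex coverage: the bags together contain {0, 1, 2, 3, 4, 5}, the full vertex set. Edge coverage: each edge of G has both endpoints in at least one bag. Running intersection: for every vertex, the bags containing it form a connected subtree. All three properties hold, so this is a valid tree decomposition of width max|bag| − 1 = 2, and hence tw(G) ≤ 2.

Yes; width 2.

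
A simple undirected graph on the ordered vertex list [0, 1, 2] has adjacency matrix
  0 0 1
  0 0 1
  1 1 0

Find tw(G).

1

A width-1 tree decomposition is:
Bags: B1 = {1, 2}  B2 = {0, 2}
Tree: B1–B2
Each bag holds 2 vertices, so the decomposition has width 1, which upper-bounds the treewidth. Any graph with an edge has treewidth ≥ 1, and G has the edge 1–2. The upper and lower bounds meet at 1, so that is the treewidth.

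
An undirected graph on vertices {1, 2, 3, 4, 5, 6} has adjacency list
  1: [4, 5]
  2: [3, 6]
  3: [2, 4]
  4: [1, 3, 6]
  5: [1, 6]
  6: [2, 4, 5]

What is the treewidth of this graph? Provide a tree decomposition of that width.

Treewidth 2.
One optimal decomposition is:
Bags: B1 = {1, 5, 6}  B2 = {1, 4, 6}  B3 = {2, 4, 6}  B4 = {2, 3, 4}
Tree: B1–B2, B2–B3, B3–B4

Each bag holds 3 vertices, so the decomposition has width 2, which upper-bounds the treewidth. For the lower bound, G contains the cycle 5–1–4–6–5, so G is not a forest; only forests have treewidth ≤ 1, hence tw(G) ≥ 2. The upper and lower bounds meet at 2, so that is the treewidth.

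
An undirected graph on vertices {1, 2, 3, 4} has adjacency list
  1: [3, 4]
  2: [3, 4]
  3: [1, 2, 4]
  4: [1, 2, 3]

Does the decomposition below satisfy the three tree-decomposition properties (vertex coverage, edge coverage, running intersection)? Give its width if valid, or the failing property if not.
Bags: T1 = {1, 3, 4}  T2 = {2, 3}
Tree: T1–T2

A tree decomposition must satisfy three properties: every vertex lies in some bag; for every edge, both endpoints lie together in some bag; and for every vertex, the bags containing it form a connected subtree. Here edge (4,2) lies in no bag, so the decomposition is invalid.

No — edge (4,2) lies in no bag.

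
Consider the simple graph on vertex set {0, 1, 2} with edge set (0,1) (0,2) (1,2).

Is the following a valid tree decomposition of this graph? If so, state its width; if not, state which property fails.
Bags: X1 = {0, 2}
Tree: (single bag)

A tree decomposition must satisfy three properties: every vertex lies in some bag; for every edge, both endpoints lie together in some bag; and for every vertex, the bags containing it form a connected subtree. Here vertex 1 appears in no bag, so the decomposition is invalid.

No — vertex 1 appears in no bag.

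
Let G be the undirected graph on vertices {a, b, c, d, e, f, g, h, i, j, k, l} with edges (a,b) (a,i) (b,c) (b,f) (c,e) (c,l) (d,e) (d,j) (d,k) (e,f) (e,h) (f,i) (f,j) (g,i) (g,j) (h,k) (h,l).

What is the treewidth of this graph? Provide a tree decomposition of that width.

Treewidth 3.
One such decomposition:
Bags: B1 = {a, b, g, i}  B2 = {b, f, g, i}  B3 = {b, f, g, j}  B4 = {b, c, f, j}  B5 = {c, e, f, j}  B6 = {c, d, e, j}  B7 = {c, d, e, l}  B8 = {d, e, h, l}  B9 = {d, h, k, l}
Tree: B1–B2, B2–B3, B3–B4, B4–B5, B5–B6, B6–B7, B7–B8, B8–B9

Each bag holds 4 vertices, so the decomposition has width 3, which upper-bounds the treewidth. For the lower bound: the 4 vertex sets {a,g,i}, {b}, {f}, {c,d,e,j} are disjoint, each induces a connected subgraph, and every pair is joined by at least one edge of G. Contracting each set to a single vertex therefore yields K_{4} as a minor, and since treewidth is minor-monotone, tw(G) ≥ tw(K_{4}) = 3. Therefore the treewidth is 3.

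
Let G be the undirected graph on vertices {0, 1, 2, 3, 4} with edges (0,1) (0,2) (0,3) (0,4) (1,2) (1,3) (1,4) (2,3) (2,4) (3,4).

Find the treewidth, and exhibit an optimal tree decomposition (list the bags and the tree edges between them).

With just one bag of size 5, the width is 5 − 1 = 4, so tw(G) ≤ 4. Conversely, {0, 1, 2, 3, 4} is a clique of size 5, and the vertices of any clique must share a bag in every tree decomposition; so some bag has ≥ 5 vertices and tw(G) ≥ 4. Therefore the treewidth is 4.

Treewidth 4.
Bags: B1 = {0, 1, 2, 3, 4}
Tree: (single bag)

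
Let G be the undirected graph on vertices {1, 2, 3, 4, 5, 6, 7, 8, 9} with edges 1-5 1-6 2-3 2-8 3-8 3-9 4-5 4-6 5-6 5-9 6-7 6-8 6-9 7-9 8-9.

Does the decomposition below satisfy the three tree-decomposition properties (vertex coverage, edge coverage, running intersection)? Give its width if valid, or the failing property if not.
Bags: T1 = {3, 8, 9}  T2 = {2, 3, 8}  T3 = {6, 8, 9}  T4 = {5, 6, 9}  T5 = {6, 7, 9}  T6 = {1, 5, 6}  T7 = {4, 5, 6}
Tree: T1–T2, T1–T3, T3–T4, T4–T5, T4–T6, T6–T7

Yes; width 2.

Vertex coverage: the bags together contain {1, 2, 3, 4, 5, 6, 7, 8, 9}, the full vertex set. Edge coverage: each edge of G has both endpoints in at least one bag. Running intersection: for every vertex, the bags containing it form a connected subtree. All three properties hold, so this is a valid tree decomposition of width max|bag| − 1 = 2, and hence tw(G) ≤ 2.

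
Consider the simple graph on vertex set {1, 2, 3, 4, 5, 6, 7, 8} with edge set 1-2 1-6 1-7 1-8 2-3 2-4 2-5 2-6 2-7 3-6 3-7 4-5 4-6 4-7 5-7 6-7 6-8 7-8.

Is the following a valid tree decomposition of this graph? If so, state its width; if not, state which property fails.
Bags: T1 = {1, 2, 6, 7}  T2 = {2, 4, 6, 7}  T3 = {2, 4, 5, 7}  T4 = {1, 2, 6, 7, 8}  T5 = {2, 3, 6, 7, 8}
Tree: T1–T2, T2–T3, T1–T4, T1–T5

No — bags containing vertex 8 are not connected in the tree.

A tree decomposition must satisfy three properties: every vertex lies in some bag; for every edge, both endpoints lie together in some bag; and for every vertex, the bags containing it form a connected subtree. Here bags containing vertex 8 are not connected in the tree, so the decomposition is invalid.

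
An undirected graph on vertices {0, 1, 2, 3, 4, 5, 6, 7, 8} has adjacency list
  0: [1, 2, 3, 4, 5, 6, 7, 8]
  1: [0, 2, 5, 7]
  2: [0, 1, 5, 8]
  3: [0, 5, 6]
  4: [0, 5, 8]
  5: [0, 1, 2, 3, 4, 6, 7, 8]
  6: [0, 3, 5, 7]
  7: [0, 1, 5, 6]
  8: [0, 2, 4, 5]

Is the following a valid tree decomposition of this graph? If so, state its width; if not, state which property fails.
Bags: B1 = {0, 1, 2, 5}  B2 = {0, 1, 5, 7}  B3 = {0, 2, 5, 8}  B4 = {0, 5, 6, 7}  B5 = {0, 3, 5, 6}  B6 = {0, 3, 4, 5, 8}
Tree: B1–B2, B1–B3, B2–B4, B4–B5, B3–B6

A tree decomposition must satisfy three properties: every vertex lies in some bag; for every edge, both endpoints lie together in some bag; and for every vertex, the bags containing it form a connected subtree. Here bags containing vertex 3 are not connected in the tree, so the decomposition is invalid.

No — bags containing vertex 3 are not connected in the tree.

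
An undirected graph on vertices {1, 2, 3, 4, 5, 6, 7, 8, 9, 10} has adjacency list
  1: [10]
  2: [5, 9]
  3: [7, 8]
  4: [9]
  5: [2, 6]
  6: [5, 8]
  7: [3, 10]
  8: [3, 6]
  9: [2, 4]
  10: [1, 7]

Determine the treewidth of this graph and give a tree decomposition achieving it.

Each bag holds 2 vertices, so the decomposition has width 1, which upper-bounds the treewidth. G has an edge, so its treewidth is at least 1. Therefore the treewidth is 1.

Treewidth 1.
One such decomposition:
Bags: B1 = {1, 10}  B2 = {7, 10}  B3 = {3, 7}  B4 = {3, 8}  B5 = {6, 8}  B6 = {5, 6}  B7 = {2, 5}  B8 = {2, 9}  B9 = {4, 9}
Tree: B1–B2, B2–B3, B3–B4, B4–B5, B5–B6, B6–B7, B7–B8, B8–B9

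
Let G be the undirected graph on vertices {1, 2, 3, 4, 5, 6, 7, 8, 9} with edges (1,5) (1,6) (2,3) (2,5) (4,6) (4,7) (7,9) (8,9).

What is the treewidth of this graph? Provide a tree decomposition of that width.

Each bag holds 2 vertices, so the decomposition has width 1, which upper-bounds the treewidth. Since G has at least one edge (e.g. 3–2), it is not an edgeless graph, so tw(G) ≥ 1. The upper and lower bounds meet at 1, so that is the treewidth.

Treewidth 1.
One such decomposition:
Bags: B1 = {2, 3}  B2 = {2, 5}  B3 = {1, 5}  B4 = {1, 6}  B5 = {4, 6}  B6 = {4, 7}  B7 = {7, 9}  B8 = {8, 9}
Tree: B1–B2, B2–B3, B3–B4, B4–B5, B5–B6, B6–B7, B7–B8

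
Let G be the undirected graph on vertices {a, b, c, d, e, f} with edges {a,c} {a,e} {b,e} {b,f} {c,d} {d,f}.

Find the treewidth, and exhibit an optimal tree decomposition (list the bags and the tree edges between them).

Treewidth 2.
One optimal decomposition is:
Bags: B1 = {b, d, f}  B2 = {b, c, d}  B3 = {a, b, c}  B4 = {a, b, e}
Tree: B1–B2, B2–B3, B3–B4

Each bag holds 3 vertices, so the decomposition has width 2, which upper-bounds the treewidth. Since b–f–d–c–a–e–b is a cycle in G, G is not acyclic. Forests are exactly the graphs of treewidth ≤ 1, so tw(G) ≥ 2. Combining the bounds, tw(G) = 2.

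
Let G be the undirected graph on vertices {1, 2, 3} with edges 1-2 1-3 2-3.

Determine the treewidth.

2

A width-2 tree decomposition is:
Bags: B1 = {1, 2, 3}
Tree: (single bag)
With just one bag of size 3, the width is 3 − 1 = 2, so tw(G) ≤ 2. For the lower bound, the 3 vertices {1, 2, 3} are pairwise adjacent, and any tree decomposition puts a clique entirely inside one bag — forcing width ≥ 2. Combining the bounds, tw(G) = 2.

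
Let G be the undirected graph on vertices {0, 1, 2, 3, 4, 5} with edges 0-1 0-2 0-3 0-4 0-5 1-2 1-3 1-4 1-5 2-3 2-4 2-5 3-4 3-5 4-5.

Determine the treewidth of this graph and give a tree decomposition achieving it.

Treewidth 5.
One optimal decomposition is:
Bags: B1 = {0, 1, 2, 3, 4, 5}
Tree: (single bag)

With just one bag of size 6, the width is 6 − 1 = 5, so tw(G) ≤ 5. On the other hand G contains the 6-clique {0, 1, 2, 3, 4, 5}. A clique must lie in a single bag of any decomposition, so no decomposition can have width below 5. Hence tw(G) = 5 exactly.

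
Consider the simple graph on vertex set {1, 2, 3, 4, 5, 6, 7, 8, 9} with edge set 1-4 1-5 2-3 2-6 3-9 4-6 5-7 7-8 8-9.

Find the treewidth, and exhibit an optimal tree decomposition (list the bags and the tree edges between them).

Treewidth 2.
One such decomposition:
Bags: B1 = {2, 3, 9}  B2 = {2, 8, 9}  B3 = {2, 7, 8}  B4 = {2, 5, 7}  B5 = {1, 2, 5}  B6 = {1, 2, 4}  B7 = {2, 4, 6}
Tree: B1–B2, B2–B3, B3–B4, B4–B5, B5–B6, B6–B7

Every bag has size at most 3, so the width is 3 − 1 = 2 and tw(G) ≤ 2. The edges 2–3–9–8–7–5–1–4–6–2 form a cycle, so G is not a tree and its treewidth is at least 2. Therefore the treewidth is 2.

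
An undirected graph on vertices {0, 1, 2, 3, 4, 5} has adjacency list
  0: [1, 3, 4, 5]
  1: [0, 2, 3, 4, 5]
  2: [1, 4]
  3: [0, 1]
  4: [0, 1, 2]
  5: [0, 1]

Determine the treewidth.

A width-2 tree decomposition is:
Bags: B1 = {0, 1, 4}  B2 = {1, 2, 4}  B3 = {0, 1, 3}  B4 = {0, 1, 5}
Tree: B1–B2, B1–B3, B1–B4
Every bag has size at most 3, so the width is 3 − 1 = 2 and tw(G) ≤ 2. Conversely, {0, 1, 3} is a clique of size 3, and the vertices of any clique must share a bag in every tree decomposition; so some bag has ≥ 3 vertices and tw(G) ≥ 2. Therefore the treewidth is 2.

2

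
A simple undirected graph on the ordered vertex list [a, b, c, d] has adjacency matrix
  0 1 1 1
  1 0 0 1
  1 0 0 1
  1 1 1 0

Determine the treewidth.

A width-2 tree decomposition is:
Bags: B1 = {a, b, d}  B2 = {a, c, d}
Tree: B1–B2
Each bag holds 3 vertices, so the decomposition has width 2, which upper-bounds the treewidth. Conversely, {a, c, d} is a clique of size 3, and the vertices of any clique must share a bag in every tree decomposition; so some bag has ≥ 3 vertices and tw(G) ≥ 2. The upper and lower bounds meet at 2, so that is the treewidth.

2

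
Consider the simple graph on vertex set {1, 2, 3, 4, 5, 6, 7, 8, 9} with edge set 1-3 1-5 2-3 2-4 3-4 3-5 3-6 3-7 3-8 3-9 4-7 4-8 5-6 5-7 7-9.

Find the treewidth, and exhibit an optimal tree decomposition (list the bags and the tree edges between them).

Treewidth 2.
One optimal decomposition is:
Bags: B1 = {3, 4, 7}  B2 = {3, 5, 7}  B3 = {3, 4, 8}  B4 = {3, 5, 6}  B5 = {1, 3, 5}  B6 = {2, 3, 4}  B7 = {3, 7, 9}
Tree: B1–B2, B1–B3, B2–B4, B4–B5, B1–B6, B2–B7

Every bag has size at most 3, so the width is 3 − 1 = 2 and tw(G) ≤ 2. For the lower bound, the 3 vertices {1, 3, 5} are pairwise adjacent, and any tree decomposition puts a clique entirely inside one bag — forcing width ≥ 2. Hence tw(G) = 2 exactly.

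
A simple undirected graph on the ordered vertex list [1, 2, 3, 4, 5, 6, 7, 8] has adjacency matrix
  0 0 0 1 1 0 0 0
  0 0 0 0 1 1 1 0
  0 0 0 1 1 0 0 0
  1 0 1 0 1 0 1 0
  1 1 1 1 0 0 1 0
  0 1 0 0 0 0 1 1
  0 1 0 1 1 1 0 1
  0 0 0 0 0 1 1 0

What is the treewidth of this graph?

2

A width-2 tree decomposition is:
Bags: B1 = {2, 5, 7}  B2 = {2, 6, 7}  B3 = {4, 5, 7}  B4 = {3, 4, 5}  B5 = {6, 7, 8}  B6 = {1, 4, 5}
Tree: B1–B2, B1–B3, B3–B4, B2–B5, B3–B6
The largest bag has 3 vertices, giving width 2; this decomposition certifies tw(G) ≤ 2. On the other hand G contains the 3-clique {6, 7, 8}. A clique must lie in a single bag of any decomposition, so no decomposition can have width below 2. Therefore the treewidth is 2.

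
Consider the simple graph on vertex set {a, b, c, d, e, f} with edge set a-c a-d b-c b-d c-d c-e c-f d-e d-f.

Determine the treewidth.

A width-2 tree decomposition is:
Bags: B1 = {c, d, f}  B2 = {c, d, e}  B3 = {a, c, d}  B4 = {b, c, d}
Tree: B1–B2, B2–B3, B3–B4
Every bag has size at most 3, so the width is 3 − 1 = 2 and tw(G) ≤ 2. Conversely, {c, d, e} is a clique of size 3, and the vertices of any clique must share a bag in every tree decomposition; so some bag has ≥ 3 vertices and tw(G) ≥ 2. The upper and lower bounds meet at 2, so that is the treewidth.

2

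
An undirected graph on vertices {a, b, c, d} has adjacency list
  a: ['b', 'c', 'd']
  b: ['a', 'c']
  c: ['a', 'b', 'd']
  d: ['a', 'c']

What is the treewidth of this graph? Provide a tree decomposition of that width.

Treewidth 2.
One such decomposition:
Bags: B1 = {a, b, c}  B2 = {a, c, d}
Tree: B1–B2

The largest bag has 3 vertices, giving width 2; this decomposition certifies tw(G) ≤ 2. For the lower bound, the 3 vertices {a, c, d} are pairwise adjacent, and any tree decomposition puts a clique entirely inside one bag — forcing width ≥ 2. Combining the bounds, tw(G) = 2.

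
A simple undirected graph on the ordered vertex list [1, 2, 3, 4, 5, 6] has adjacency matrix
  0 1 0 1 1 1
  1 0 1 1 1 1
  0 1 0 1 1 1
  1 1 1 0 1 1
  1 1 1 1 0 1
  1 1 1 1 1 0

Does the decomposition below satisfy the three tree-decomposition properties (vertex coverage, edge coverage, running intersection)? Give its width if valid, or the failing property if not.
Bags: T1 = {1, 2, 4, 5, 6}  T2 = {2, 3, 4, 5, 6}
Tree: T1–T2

Vertex coverage: the bags together contain {1, 2, 3, 4, 5, 6}, the full vertex set. Edge coverage: each edge of G has both endpoints in at least one bag. Running intersection: for every vertex, the bags containing it form a connected subtree. All three properties hold, so this is a valid tree decomposition of width max|bag| − 1 = 4, and hence tw(G) ≤ 4.

Yes; width 4.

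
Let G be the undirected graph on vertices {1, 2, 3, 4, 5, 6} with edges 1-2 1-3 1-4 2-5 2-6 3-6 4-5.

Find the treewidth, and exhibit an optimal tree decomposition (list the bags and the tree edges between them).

Each bag holds 3 vertices, so the decomposition has width 2, which upper-bounds the treewidth. For the lower bound, G contains the cycle 5–4–1–2–5, so G is not a forest; only forests have treewidth ≤ 1, hence tw(G) ≥ 2. Combining the bounds, tw(G) = 2.

Treewidth 2.
One optimal decomposition is:
Bags: B1 = {2, 4, 5}  B2 = {1, 2, 4}  B3 = {1, 2, 6}  B4 = {1, 3, 6}
Tree: B1–B2, B2–B3, B3–B4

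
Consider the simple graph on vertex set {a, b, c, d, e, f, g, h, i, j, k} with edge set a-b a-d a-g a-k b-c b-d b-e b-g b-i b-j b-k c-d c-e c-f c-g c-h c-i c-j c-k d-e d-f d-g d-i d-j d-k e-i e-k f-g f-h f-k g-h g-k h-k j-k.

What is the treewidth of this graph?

4

A width-4 tree decomposition is:
Bags: B1 = {b, c, d, g, k}  B2 = {b, c, d, e, k}  B3 = {c, d, f, g, k}  B4 = {b, c, d, e, i}  B5 = {c, f, g, h, k}  B6 = {b, c, d, j, k}  B7 = {a, b, d, g, k}
Tree: B1–B2, B1–B3, B2–B4, B3–B5, B1–B6, B1–B7
Every bag has size at most 5, so the width is 5 − 1 = 4 and tw(G) ≤ 4. Conversely, {c, d, f, g, k} is a clique of size 5, and the vertices of any clique must share a bag in every tree decomposition; so some bag has ≥ 5 vertices and tw(G) ≥ 4. Hence tw(G) = 4 exactly.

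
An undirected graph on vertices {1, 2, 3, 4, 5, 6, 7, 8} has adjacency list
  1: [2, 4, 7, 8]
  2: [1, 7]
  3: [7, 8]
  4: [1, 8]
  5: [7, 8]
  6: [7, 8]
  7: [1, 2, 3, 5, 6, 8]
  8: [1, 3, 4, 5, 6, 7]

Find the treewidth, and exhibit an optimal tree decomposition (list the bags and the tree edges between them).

Treewidth 2.
One such decomposition:
Bags: B1 = {3, 7, 8}  B2 = {1, 7, 8}  B3 = {1, 4, 8}  B4 = {5, 7, 8}  B5 = {1, 2, 7}  B6 = {6, 7, 8}
Tree: B1–B2, B2–B3, B1–B4, B2–B5, B4–B6

Each bag holds 3 vertices, so the decomposition has width 2, which upper-bounds the treewidth. For the lower bound, the 3 vertices {1, 4, 8} are pairwise adjacent, and any tree decomposition puts a clique entirely inside one bag — forcing width ≥ 2. Hence tw(G) = 2 exactly.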